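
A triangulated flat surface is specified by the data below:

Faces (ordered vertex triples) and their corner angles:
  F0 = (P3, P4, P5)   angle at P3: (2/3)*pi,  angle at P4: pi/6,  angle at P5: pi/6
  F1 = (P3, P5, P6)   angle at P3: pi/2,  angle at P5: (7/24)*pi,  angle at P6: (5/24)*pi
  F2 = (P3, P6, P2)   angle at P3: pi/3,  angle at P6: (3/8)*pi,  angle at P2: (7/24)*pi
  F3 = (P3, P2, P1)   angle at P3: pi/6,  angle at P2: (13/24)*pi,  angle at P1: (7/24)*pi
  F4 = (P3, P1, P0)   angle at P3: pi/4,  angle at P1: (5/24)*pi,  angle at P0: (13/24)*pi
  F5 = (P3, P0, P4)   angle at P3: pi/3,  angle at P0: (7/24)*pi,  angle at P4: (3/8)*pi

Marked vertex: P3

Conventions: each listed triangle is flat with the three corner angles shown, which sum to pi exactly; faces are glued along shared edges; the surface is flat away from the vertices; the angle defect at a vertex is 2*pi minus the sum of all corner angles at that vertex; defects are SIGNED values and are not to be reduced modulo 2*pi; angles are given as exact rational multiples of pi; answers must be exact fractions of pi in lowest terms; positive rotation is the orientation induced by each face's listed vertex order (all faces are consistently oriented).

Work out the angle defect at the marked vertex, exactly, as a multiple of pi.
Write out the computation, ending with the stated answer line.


Sum of corner angles at P3: (9/4)*pi
defect = 2*pi - (9/4)*pi

Answer: defect(P3) = -pi/4


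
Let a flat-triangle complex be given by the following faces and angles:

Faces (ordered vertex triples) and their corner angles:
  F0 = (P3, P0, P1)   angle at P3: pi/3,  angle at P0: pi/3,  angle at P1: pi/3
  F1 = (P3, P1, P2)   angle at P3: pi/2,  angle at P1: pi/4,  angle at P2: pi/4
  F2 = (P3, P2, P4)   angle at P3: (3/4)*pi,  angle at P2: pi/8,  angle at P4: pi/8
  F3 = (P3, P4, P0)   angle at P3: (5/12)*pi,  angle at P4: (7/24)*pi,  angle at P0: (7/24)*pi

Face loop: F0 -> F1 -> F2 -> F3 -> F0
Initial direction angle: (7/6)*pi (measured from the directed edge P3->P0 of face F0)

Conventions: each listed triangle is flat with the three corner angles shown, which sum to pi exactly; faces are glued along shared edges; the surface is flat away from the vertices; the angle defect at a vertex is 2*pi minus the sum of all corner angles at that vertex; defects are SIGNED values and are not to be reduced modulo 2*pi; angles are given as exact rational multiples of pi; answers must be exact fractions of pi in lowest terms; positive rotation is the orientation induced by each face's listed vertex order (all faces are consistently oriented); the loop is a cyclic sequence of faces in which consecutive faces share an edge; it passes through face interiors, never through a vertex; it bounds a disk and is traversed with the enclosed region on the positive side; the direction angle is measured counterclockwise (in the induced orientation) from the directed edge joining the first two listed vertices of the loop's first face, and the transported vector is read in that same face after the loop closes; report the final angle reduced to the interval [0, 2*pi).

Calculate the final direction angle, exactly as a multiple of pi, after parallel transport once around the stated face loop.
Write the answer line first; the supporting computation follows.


Answer: final direction angle = (7/6)*pi

enclosed vertex P3: corner angles sum to 2*pi, defect = 2*pi - 2*pi = 0
transport around the loop rotates by the sum of enclosed defects; add to the initial angle mod 2*pi
final angle = (7/6)*pi + 0 = (7/6)*pi (mod 2*pi)


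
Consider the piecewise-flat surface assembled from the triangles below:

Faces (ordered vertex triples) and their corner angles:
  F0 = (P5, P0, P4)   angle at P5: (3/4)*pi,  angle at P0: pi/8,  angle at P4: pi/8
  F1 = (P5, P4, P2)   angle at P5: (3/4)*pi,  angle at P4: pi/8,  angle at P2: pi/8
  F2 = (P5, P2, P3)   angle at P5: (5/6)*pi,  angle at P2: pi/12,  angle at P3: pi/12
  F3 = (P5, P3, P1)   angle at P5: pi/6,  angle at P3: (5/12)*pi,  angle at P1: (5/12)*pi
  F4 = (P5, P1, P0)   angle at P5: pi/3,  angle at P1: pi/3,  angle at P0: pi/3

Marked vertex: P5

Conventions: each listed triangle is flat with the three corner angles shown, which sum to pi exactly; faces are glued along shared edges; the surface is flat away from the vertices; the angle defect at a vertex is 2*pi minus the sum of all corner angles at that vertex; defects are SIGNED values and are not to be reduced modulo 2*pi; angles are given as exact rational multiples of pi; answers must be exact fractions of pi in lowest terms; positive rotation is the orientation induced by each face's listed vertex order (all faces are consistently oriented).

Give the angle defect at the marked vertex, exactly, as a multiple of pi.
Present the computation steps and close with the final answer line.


Sum of corner angles at P5: (17/6)*pi
defect = 2*pi - (17/6)*pi

Answer: defect(P5) = (-5/6)*pi


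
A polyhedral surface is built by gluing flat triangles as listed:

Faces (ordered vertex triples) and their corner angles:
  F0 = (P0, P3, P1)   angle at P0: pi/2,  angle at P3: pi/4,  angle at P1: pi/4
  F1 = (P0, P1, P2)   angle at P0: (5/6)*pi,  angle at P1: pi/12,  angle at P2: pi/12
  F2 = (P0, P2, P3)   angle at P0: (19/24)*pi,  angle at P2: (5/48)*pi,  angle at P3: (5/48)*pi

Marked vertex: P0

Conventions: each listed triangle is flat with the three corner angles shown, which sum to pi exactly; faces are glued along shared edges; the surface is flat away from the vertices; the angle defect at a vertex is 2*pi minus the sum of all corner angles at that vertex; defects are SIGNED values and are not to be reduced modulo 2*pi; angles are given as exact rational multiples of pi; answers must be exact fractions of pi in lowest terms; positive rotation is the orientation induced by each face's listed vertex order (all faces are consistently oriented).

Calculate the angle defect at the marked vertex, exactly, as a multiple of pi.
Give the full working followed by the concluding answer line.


Sum of corner angles at P0: (17/8)*pi
defect = 2*pi - (17/8)*pi

Answer: defect(P0) = -pi/8


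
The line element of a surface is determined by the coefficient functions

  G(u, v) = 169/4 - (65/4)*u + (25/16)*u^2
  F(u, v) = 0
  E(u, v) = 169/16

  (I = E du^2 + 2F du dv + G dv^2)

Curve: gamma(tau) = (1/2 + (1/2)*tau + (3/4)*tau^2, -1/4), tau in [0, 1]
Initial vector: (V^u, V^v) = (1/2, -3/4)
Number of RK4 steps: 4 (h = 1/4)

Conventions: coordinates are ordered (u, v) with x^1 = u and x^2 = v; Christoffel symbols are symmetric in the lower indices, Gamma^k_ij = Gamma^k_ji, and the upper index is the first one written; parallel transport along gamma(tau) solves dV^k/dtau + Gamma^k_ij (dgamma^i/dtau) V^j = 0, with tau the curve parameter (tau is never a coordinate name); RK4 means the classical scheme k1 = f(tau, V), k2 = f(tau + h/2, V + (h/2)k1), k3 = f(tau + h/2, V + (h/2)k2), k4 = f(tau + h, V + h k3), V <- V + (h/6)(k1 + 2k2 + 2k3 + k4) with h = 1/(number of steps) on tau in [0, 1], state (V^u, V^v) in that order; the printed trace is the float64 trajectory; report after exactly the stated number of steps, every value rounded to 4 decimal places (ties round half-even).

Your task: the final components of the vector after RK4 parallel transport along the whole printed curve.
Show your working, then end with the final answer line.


gamma'(tau) = (1/2 + (3/2)*tau, 0); f(tau, V)^k = -Gamma^k_ij(gamma(tau)) gamma'^i(tau) V^j; h = 1/4; intermediate values shown to 6 dp
curve data and Christoffel symbols at the stage parameters:
  tau = 0.000000: gamma = (0.500000, -0.250000), gamma' = (0.500000, 0.000000); Gamma_uuu = 0.000000, Gamma_uuv = 0.000000, Gamma_uvv = 0.695266, Gamma_vuu = 0.000000, Gamma_vuv = -0.212766, Gamma_vvv = 0.000000
  tau = 0.125000: gamma = (0.574219, -0.250000), gamma' = (0.687500, 0.000000); Gamma_uuu = 0.000000, Gamma_uuv = 0.000000, Gamma_uvv = 0.684287, Gamma_vuu = 0.000000, Gamma_vuv = -0.216180, Gamma_vvv = 0.000000
  tau = 0.250000: gamma = (0.671875, -0.250000), gamma' = (0.875000, 0.000000); Gamma_uuu = 0.000000, Gamma_uuv = 0.000000, Gamma_uvv = 0.669841, Gamma_vuu = 0.000000, Gamma_vuv = -0.220842, Gamma_vvv = 0.000000
  tau = 0.375000: gamma = (0.792969, -0.250000), gamma' = (1.062500, 0.000000); Gamma_uuu = 0.000000, Gamma_uuv = 0.000000, Gamma_uvv = 0.651928, Gamma_vuu = 0.000000, Gamma_vuv = -0.226910, Gamma_vvv = 0.000000
  tau = 0.500000: gamma = (0.937500, -0.250000), gamma' = (1.250000, 0.000000); Gamma_uuu = 0.000000, Gamma_uuv = 0.000000, Gamma_uvv = 0.630547, Gamma_vuu = 0.000000, Gamma_vuv = -0.234604, Gamma_vvv = 0.000000
  tau = 0.625000: gamma = (1.105469, -0.250000), gamma' = (1.437500, 0.000000); Gamma_uuu = 0.000000, Gamma_uuv = 0.000000, Gamma_uvv = 0.605700, Gamma_vuu = 0.000000, Gamma_vuv = -0.244228, Gamma_vvv = 0.000000
  tau = 0.750000: gamma = (1.296875, -0.250000), gamma' = (1.625000, 0.000000); Gamma_uuu = 0.000000, Gamma_uuv = 0.000000, Gamma_uvv = 0.577385, Gamma_vuu = 0.000000, Gamma_vuv = -0.256205, Gamma_vvv = 0.000000
  tau = 0.875000: gamma = (1.511719, -0.250000), gamma' = (1.812500, 0.000000); Gamma_uuu = 0.000000, Gamma_uuv = 0.000000, Gamma_uvv = 0.545604, Gamma_vuu = 0.000000, Gamma_vuv = -0.271129, Gamma_vvv = 0.000000
  tau = 1.000000: gamma = (1.750000, -0.250000), gamma' = (2.000000, 0.000000); Gamma_uuu = 0.000000, Gamma_uuv = 0.000000, Gamma_uvv = 0.510355, Gamma_vuu = 0.000000, Gamma_vuv = -0.289855, Gamma_vvv = 0.000000
step 0: V^u = 0.5000, V^v = -0.7500
step 1: k1 = (0.000000, -0.079787), k2 = (0.000000, -0.112950), k3 = (0.000000, -0.113566), k4 = (0.000000, -0.150414); V <- V + (h/6)(k1 + 2k2 + 2k3 + k4): V^u = 0.5000, V^v = -0.7785
step 2: k1 = (0.000000, -0.150429), k2 = (0.000000, -0.192216), k3 = (0.000000, -0.193475), k4 = (0.000000, -0.242474); V <- V + (h/6)(k1 + 2k2 + 2k3 + k4): V^u = 0.5000, V^v = -0.8270
step 3: k1 = (0.000000, -0.242516), k2 = (0.000000, -0.300977), k3 = (0.000000, -0.303543), k4 = (0.000000, -0.375893); V <- V + (h/6)(k1 + 2k2 + 2k3 + k4): V^u = 0.5000, V^v = -0.9031
step 4: k1 = (0.000000, -0.376000), k2 = (0.000000, -0.466911), k3 = (0.000000, -0.472495), k4 = (0.000000, -0.592028); V <- V + (h/6)(k1 + 2k2 + 2k3 + k4): V^u = 0.5000, V^v = -1.0217

Answer: V^u = 0.5000, V^v = -1.0217


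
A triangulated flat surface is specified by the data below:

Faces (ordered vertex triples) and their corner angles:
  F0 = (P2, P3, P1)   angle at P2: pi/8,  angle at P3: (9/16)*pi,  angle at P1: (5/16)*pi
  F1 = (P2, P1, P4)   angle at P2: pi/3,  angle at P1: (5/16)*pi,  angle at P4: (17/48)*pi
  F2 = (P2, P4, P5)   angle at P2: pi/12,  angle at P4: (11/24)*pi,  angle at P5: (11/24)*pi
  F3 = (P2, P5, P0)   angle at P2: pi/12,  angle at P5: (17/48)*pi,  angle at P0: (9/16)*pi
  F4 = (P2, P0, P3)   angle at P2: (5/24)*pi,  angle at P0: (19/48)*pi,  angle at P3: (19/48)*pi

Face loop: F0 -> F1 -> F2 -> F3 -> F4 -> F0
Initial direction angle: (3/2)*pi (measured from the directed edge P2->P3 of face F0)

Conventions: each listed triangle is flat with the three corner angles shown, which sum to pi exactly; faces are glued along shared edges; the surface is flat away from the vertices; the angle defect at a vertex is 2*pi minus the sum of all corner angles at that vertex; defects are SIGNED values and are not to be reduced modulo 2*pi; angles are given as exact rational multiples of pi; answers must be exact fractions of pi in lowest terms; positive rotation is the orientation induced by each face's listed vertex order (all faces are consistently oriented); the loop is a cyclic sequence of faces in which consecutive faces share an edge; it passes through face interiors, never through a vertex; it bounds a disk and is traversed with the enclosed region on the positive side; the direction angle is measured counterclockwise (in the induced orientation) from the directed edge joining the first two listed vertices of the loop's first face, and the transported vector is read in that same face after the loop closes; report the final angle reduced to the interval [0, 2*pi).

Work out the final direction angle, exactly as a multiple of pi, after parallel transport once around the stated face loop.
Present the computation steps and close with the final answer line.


enclosed vertex P2: corner angles sum to (5/6)*pi, defect = 2*pi - (5/6)*pi = (7/6)*pi
adding the enclosed defects to the starting angle (mod 2*pi, induced orientation) gives the holonomy
final angle = (3/2)*pi + (7/6)*pi = (2/3)*pi (mod 2*pi)

Answer: final direction angle = (2/3)*pi


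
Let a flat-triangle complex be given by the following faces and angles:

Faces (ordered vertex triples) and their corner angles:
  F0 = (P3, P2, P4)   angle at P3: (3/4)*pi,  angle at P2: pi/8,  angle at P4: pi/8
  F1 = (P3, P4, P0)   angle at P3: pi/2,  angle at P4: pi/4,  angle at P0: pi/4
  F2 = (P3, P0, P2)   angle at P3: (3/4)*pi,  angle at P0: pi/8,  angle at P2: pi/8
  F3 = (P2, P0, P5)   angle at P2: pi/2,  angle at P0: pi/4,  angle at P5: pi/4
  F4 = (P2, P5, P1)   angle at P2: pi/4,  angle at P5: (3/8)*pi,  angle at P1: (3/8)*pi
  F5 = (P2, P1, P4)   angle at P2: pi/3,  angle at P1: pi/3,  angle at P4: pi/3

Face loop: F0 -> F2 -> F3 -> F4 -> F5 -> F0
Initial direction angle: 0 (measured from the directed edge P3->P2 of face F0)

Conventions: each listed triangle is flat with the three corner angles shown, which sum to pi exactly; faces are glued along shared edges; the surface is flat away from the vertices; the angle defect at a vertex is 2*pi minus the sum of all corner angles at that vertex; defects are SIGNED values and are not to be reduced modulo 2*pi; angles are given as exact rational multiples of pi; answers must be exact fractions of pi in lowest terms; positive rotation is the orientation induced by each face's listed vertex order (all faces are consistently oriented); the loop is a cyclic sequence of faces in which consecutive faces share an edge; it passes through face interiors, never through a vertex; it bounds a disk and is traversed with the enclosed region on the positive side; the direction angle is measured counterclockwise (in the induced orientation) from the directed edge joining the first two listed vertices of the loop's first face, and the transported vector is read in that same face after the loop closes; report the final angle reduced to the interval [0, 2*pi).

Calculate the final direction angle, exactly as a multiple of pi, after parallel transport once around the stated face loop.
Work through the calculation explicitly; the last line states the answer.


enclosed vertex P2: corner angles sum to (4/3)*pi, defect = 2*pi - (4/3)*pi = (2/3)*pi
the rotation equals the total enclosed defect, so the final angle is initial + defects (mod 2*pi)
final angle = 0 + (2/3)*pi = (2/3)*pi (mod 2*pi)

Answer: final direction angle = (2/3)*pi


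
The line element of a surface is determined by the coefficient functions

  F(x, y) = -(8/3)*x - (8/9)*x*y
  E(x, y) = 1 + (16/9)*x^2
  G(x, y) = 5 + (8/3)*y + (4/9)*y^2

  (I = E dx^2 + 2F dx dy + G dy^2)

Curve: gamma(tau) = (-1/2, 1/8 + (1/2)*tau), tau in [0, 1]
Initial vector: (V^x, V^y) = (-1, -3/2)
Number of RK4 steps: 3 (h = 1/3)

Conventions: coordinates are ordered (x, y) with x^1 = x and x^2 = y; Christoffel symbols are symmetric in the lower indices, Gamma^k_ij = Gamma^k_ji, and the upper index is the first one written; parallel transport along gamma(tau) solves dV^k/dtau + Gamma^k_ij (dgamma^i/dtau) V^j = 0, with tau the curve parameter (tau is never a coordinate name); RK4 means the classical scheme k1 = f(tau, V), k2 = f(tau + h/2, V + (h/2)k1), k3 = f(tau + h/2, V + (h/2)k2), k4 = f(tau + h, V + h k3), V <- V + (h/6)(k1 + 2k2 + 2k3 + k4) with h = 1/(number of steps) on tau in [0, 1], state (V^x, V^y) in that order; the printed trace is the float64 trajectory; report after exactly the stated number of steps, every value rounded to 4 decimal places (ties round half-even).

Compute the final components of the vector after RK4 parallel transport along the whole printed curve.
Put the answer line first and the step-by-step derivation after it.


Answer: V^x = -0.9514, V^y = -1.3367

gamma'(tau) = (0, 1/2); f(tau, V)^k = -Gamma^k_ij(gamma(tau)) gamma'^i(tau) V^j; h = 1/3; intermediate values shown to 6 dp
curve data and Christoffel symbols at the stage parameters:
  tau = 0.000000: gamma = (-0.500000, 0.125000), gamma' = (0.000000, 0.500000); Gamma_xxx = -0.153661, Gamma_xxy = 0.000000, Gamma_xyy = 0.076831, Gamma_yxx = -0.480192, Gamma_yxy = 0.000000, Gamma_yyy = 0.240096
  tau = 0.166667: gamma = (-0.500000, 0.208333), gamma' = (0.000000, 0.500000); Gamma_xxx = -0.147673, Gamma_xxy = 0.000000, Gamma_xyy = 0.073837, Gamma_yxx = -0.473785, Gamma_yxy = 0.000000, Gamma_yyy = 0.236893
  tau = 0.333333: gamma = (-0.500000, 0.291667), gamma' = (0.000000, 0.500000); Gamma_xxx = -0.141994, Gamma_xxy = 0.000000, Gamma_xyy = 0.070997, Gamma_yxx = -0.467398, Gamma_yxy = 0.000000, Gamma_yyy = 0.233699
  tau = 0.500000: gamma = (-0.500000, 0.375000), gamma' = (0.000000, 0.500000); Gamma_xxx = -0.136606, Gamma_xxy = 0.000000, Gamma_xyy = 0.068303, Gamma_yxx = -0.461046, Gamma_yxy = 0.000000, Gamma_yyy = 0.230523
  tau = 0.666667: gamma = (-0.500000, 0.458333), gamma' = (0.000000, 0.500000); Gamma_xxx = -0.131492, Gamma_xxy = 0.000000, Gamma_xyy = 0.065746, Gamma_yxx = -0.454743, Gamma_yxy = 0.000000, Gamma_yyy = 0.227371
  tau = 0.833333: gamma = (-0.500000, 0.541667), gamma' = (0.000000, 0.500000); Gamma_xxx = -0.126635, Gamma_xxy = 0.000000, Gamma_xyy = 0.063318, Gamma_yxx = -0.448500, Gamma_yxy = 0.000000, Gamma_yyy = 0.224250
  tau = 1.000000: gamma = (-0.500000, 0.625000), gamma' = (0.000000, 0.500000); Gamma_xxx = -0.122021, Gamma_xxy = 0.000000, Gamma_xyy = 0.061010, Gamma_yxx = -0.442326, Gamma_yxy = 0.000000, Gamma_yyy = 0.221163
step 0: V^x = -1.0000, V^y = -1.5000
step 1: k1 = (0.057623, 0.180072), k2 = (0.054270, 0.174115), k3 = (0.054306, 0.174232), k4 = (0.051186, 0.168488); V <- V + (h/6)(k1 + 2k2 + 2k3 + k4): V^x = -0.9819, V^y = -1.4419
step 2: k1 = (0.051186, 0.168489), k2 = (0.048285, 0.162962), k3 = (0.048317, 0.163068), k4 = (0.045614, 0.157747); V <- V + (h/6)(k1 + 2k2 + 2k3 + k4): V^x = -0.9658, V^y = -1.3876
step 3: k1 = (0.045614, 0.157748), k2 = (0.043097, 0.152634), k3 = (0.043124, 0.152730), k4 = (0.040775, 0.147811); V <- V + (h/6)(k1 + 2k2 + 2k3 + k4): V^x = -0.9514, V^y = -1.3367


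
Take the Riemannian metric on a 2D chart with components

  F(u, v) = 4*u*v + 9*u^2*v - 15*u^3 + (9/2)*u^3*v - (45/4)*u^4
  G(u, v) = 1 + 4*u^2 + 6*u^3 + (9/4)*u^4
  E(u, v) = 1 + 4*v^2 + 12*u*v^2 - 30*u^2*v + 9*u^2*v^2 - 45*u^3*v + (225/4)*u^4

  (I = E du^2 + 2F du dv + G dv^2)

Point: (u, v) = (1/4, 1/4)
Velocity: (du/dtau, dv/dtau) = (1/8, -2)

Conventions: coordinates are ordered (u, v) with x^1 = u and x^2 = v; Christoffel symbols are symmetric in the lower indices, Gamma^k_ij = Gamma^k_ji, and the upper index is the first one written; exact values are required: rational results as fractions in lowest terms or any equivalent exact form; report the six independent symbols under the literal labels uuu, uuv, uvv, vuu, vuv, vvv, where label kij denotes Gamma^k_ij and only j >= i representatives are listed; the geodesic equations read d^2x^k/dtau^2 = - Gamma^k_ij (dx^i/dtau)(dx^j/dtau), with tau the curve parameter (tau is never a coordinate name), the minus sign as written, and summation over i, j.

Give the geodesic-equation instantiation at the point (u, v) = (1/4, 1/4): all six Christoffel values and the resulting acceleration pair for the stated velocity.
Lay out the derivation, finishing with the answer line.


E = 1073/1024, F = 133/1024, G = 1385/1024 at the point
E_u = -21/16, E_v = 77/64, F_u = -151/128, F_v = 209/128, G_u = 209/64, G_v = 0
EG - F^2 = 717/512;  g^inv = (512/717) * [[1385/1024, -133/1024], [-133/1024, 1073/1024]]
first-kind symbols [ij,l] = (1/2)(d_i g_jl + d_j g_il - d_l g_ij): [uu,u] = E_u/2 = -21/32, [uu,v] = F_u - E_v/2 = -57/32, [uv,u] = E_v/2 = 77/128, [uv,v] = G_u/2 = 209/128, [vv,u] = F_v - G_u/2 = 0, [vv,v] = G_v/2 = 0
Gamma^u_ij = (G*[ij,u] - F*[ij,v])/(EG - F^2), Gamma^v_ij = (E*[ij,v] - F*[ij,u])/(EG - F^2)
Gamma_uuu = -112/239, Gamma_uuv = 308/717, Gamma_uvv = 0, Gamma_vuu = -304/239, Gamma_vuv = 836/717, Gamma_vvv = 0
d^2u/dtau^2 = -(Gamma_uuu*(1/8)^2 + 2*Gamma_uuv*(1/8)*(-2) + Gamma_uvv*(-2)^2) = 637/2868
d^2v/dtau^2 = -(Gamma_vuu*(1/8)^2 + 2*Gamma_vuv*(1/8)*(-2) + Gamma_vvv*(-2)^2) = 1729/2868

Answer: Gamma_uuu = -112/239, Gamma_uuv = 308/717, Gamma_uvv = 0, Gamma_vuu = -304/239, Gamma_vuv = 836/717, Gamma_vvv = 0; accelerations (d^2u/dtau^2, d^2v/dtau^2) = (637/2868, 1729/2868)


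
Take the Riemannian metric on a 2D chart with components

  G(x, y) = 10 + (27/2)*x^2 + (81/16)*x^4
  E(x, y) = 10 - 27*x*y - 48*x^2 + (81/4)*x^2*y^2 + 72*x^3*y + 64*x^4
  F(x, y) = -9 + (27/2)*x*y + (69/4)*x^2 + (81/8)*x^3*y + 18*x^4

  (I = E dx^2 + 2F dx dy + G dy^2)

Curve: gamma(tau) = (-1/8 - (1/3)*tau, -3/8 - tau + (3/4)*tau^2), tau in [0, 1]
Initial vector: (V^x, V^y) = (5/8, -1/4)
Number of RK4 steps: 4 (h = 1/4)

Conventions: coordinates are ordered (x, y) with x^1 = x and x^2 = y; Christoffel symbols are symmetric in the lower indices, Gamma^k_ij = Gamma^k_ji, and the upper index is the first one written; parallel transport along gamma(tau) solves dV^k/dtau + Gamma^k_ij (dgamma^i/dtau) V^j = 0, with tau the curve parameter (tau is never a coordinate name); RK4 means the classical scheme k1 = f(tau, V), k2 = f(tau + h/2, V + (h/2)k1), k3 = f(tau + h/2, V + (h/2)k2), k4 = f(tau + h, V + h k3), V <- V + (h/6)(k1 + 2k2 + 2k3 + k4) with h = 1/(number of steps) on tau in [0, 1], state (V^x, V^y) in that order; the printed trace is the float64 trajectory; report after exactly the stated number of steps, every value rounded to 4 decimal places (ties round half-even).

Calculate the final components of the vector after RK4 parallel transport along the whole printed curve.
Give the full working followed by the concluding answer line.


gamma'(tau) = (-1/3, -1 + (3/2)*tau); f(tau, V)^k = -Gamma^k_ij(gamma(tau)) gamma'^i(tau) V^j; h = 1/4; intermediate values shown to 6 dp
curve data and Christoffel symbols at the stage parameters:
  tau = 0.000000: gamma = (-0.125000, -0.375000), gamma' = (-0.333333, -1.000000); Gamma_xxx = 0.567537, Gamma_xxy = 0.086573, Gamma_xyy = 0.000000, Gamma_yxx = -0.646593, Gamma_yxy = -0.098633, Gamma_yyy = 0.000000
  tau = 0.125000: gamma = (-0.166667, -0.488281), gamma' = (-0.333333, -0.812500); Gamma_xxx = 0.724299, Gamma_xxy = 0.111684, Gamma_xyy = 0.000000, Gamma_yxx = -0.919802, Gamma_yxy = -0.141830, Gamma_yyy = 0.000000
  tau = 0.250000: gamma = (-0.208333, -0.578125), gamma' = (-0.333333, -0.625000); Gamma_xxx = 0.832329, Gamma_xxy = 0.131478, Gamma_xyy = 0.000000, Gamma_yxx = -1.221474, Gamma_yxy = -0.192949, Gamma_yyy = 0.000000
  tau = 0.375000: gamma = (-0.250000, -0.644531), gamma' = (-0.333333, -0.437500); Gamma_xxx = 0.873961, Gamma_xxy = 0.142486, Gamma_xyy = 0.000000, Gamma_yxx = -1.546442, Gamma_yxy = -0.252123, Gamma_yyy = 0.000000
  tau = 0.500000: gamma = (-0.291667, -0.687500), gamma' = (-0.333333, -0.250000); Gamma_xxx = 0.833555, Gamma_xxy = 0.140977, Gamma_xyy = 0.000000, Gamma_yxx = -1.877221, Gamma_yxy = -0.317490, Gamma_yyy = 0.000000
  tau = 0.625000: gamma = (-0.333333, -0.707031), gamma' = (-0.333333, -0.062500); Gamma_xxx = 0.706253, Gamma_xxy = 0.124414, Gamma_xyy = 0.000000, Gamma_yxx = -2.184846, Gamma_yxy = -0.384883, Gamma_yyy = 0.000000
  tau = 0.750000: gamma = (-0.375000, -0.703125), gamma' = (-0.333333, 0.125000); Gamma_xxx = 0.505850, Gamma_xxy = 0.093149, Gamma_xyy = 0.000000, Gamma_yxx = -2.436691, Gamma_yxy = -0.448700, Gamma_yyy = 0.000000
  tau = 0.875000: gamma = (-0.416667, -0.675781), gamma' = (-0.333333, 0.312500); Gamma_xxx = 0.264743, Gamma_xxy = 0.051134, Gamma_xyy = 0.000000, Gamma_yxx = -2.609269, Gamma_yxy = -0.503970, Gamma_yyy = 0.000000
  tau = 1.000000: gamma = (-0.458333, -0.625000), gamma' = (-0.333333, 0.500000); Gamma_xxx = 0.023602, Gamma_xxy = 0.004798, Gamma_xyy = 0.000000, Gamma_yxx = -2.697724, Gamma_yxy = -0.548408, Gamma_yyy = 0.000000
step 0: V^x = 0.6250, V^y = -0.2500
step 1: k1 = (0.165131, -0.188133), k2 = (0.204284, -0.259425), k3 = (0.205578, -0.261068), k4 = (0.229426, -0.336691); V <- V + (h/6)(k1 + 2k2 + 2k3 + k4): V^x = 0.6756, V^y = -0.3152
step 2: k1 = (0.229140, -0.336271), k2 = (0.232090, -0.410675), k3 = (0.231779, -0.410124), k4 = (0.210036, -0.473015); V <- V + (h/6)(k1 + 2k2 + 2k3 + k4): V^x = 0.7325, V^y = -0.4174
step 3: k1 = (0.209745, -0.472361), k2 = (0.164770, -0.509729), k3 = (0.163209, -0.504900), k4 = (0.104517, -0.503462); V <- V + (h/6)(k1 + 2k2 + 2k3 + k4): V^x = 0.7730, V^y = -0.5426
step 4: k1 = (0.104490, -0.503329), k2 = (0.046485, -0.458151), k3 = (0.046057, -0.453935), k4 = (0.003241, -0.370407); V <- V + (h/6)(k1 + 2k2 + 2k3 + k4): V^x = 0.7852, V^y = -0.6550

Answer: V^x = 0.7852, V^y = -0.6550


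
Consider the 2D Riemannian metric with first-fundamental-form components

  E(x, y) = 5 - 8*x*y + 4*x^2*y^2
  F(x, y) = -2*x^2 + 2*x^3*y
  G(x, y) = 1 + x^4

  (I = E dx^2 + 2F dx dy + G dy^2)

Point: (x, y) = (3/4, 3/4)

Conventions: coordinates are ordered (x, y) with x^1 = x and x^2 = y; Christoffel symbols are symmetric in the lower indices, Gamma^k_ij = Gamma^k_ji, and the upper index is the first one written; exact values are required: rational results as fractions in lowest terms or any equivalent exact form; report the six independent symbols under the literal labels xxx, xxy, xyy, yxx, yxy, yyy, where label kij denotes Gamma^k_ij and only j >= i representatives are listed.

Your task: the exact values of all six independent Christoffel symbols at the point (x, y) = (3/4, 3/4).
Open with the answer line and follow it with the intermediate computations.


Answer: Gamma_xxx = -336/533, Gamma_xxy = -336/533, Gamma_xyy = 0, Gamma_yxx = 216/533, Gamma_yxy = 216/533, Gamma_yyy = 0

E = 113/64, F = -63/128, G = 337/256 at the point
E_x = -21/8, E_y = -21/8, F_x = -15/32, F_y = 27/32, G_x = 27/16, G_y = 0
EG - F^2 = 533/256;  g^inv = (256/533) * [[337/256, 63/128], [63/128, 113/64]]
first-kind symbols [ij,l] = (1/2)(d_i g_jl + d_j g_il - d_l g_ij): [xx,x] = E_x/2 = -21/16, [xx,y] = F_x - E_y/2 = 27/32, [xy,x] = E_y/2 = -21/16, [xy,y] = G_x/2 = 27/32, [yy,x] = F_y - G_x/2 = 0, [yy,y] = G_y/2 = 0
Gamma^x_ij = (G*[ij,x] - F*[ij,y])/(EG - F^2), Gamma^y_ij = (E*[ij,y] - F*[ij,x])/(EG - F^2)


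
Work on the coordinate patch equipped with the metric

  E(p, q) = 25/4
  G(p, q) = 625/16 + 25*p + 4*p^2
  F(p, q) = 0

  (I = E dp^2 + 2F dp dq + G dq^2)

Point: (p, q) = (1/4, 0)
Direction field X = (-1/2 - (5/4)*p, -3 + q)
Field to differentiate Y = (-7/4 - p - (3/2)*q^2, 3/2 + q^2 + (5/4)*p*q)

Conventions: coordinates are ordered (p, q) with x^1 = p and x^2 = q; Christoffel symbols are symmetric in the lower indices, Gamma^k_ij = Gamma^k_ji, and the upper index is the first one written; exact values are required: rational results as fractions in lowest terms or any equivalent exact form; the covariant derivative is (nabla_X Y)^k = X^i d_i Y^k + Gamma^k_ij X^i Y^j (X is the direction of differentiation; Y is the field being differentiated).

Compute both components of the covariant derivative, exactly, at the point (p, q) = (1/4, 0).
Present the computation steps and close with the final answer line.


E = 25/4, F = 0, G = 729/16 at the point
E_p = 0, E_q = 0, F_p = 0, F_q = 0, G_p = 27, G_q = 0
EG - F^2 = 18225/64;  g^inv = (64/18225) * [[729/16, 0], [0, 25/4]]
first-kind symbols [ij,l] = (1/2)(d_i g_jl + d_j g_il - d_l g_ij): [pp,p] = E_p/2 = 0, [pp,q] = F_p - E_q/2 = 0, [pq,p] = E_q/2 = 0, [pq,q] = G_p/2 = 27/2, [qq,p] = F_q - G_p/2 = -27/2, [qq,q] = G_q/2 = 0
Gamma^p_ij = (G*[ij,p] - F*[ij,q])/(EG - F^2), Gamma^q_ij = (E*[ij,q] - F*[ij,p])/(EG - F^2)
Gamma_ppp = 0, Gamma_ppq = 0, Gamma_pqq = -54/25, Gamma_qpp = 0, Gamma_qpq = 8/27, Gamma_qqq = 0
X = (-13/16, -3), Y = (-2, 3/2) at the point

Answer: (nabla_X Y)^p = 4213/400, (nabla_X Y)^q = 23/48


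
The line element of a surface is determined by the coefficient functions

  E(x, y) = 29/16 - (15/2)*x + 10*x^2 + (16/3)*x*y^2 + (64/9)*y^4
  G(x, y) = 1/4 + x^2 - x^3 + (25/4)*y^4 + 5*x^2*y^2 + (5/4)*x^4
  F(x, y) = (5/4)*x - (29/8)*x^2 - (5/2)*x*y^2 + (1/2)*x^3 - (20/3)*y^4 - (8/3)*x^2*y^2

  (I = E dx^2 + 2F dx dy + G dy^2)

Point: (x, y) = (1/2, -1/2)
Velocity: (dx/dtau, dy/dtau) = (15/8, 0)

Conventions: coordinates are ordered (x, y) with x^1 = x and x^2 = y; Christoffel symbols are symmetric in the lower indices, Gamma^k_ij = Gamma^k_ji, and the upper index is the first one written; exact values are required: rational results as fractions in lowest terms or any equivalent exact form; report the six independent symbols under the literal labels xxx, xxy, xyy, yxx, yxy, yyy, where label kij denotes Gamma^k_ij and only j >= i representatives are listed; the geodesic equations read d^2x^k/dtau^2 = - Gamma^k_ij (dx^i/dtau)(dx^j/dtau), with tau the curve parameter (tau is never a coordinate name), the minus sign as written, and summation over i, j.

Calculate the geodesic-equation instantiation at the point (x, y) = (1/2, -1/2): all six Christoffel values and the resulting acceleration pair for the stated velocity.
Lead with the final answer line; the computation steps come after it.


Answer: Gamma_xxx = 55708/19155, Gamma_xxy = -22238/6385, Gamma_xyy = 22152/6385, Gamma_yxx = 152128/57465, Gamma_yxy = -46708/19155, Gamma_yyy = 9274/6385; accelerations (d^2x/dtau^2, d^2y/dtau^2) = (-208905/20432, -11885/1277)

E = 241/144, F = -107/96, G = 37/32 at the point
E_x = 23/6, E_y = -56/9, F_x = -79/24, F_y = 21/4, G_x = 17/8, G_y = -35/8
EG - F^2 = 6385/9216;  g^inv = (9216/6385) * [[37/32, 107/96], [107/96, 241/144]]
first-kind symbols [ij,l] = (1/2)(d_i g_jl + d_j g_il - d_l g_ij): [xx,x] = E_x/2 = 23/12, [xx,y] = F_x - E_y/2 = -13/72, [xy,x] = E_y/2 = -28/9, [xy,y] = G_x/2 = 17/16, [yy,x] = F_y - G_x/2 = 67/16, [yy,y] = G_y/2 = -35/16
Gamma^x_ij = (G*[ij,x] - F*[ij,y])/(EG - F^2), Gamma^y_ij = (E*[ij,y] - F*[ij,x])/(EG - F^2)
Gamma_xxx = 55708/19155, Gamma_xxy = -22238/6385, Gamma_xyy = 22152/6385, Gamma_yxx = 152128/57465, Gamma_yxy = -46708/19155, Gamma_yyy = 9274/6385
d^2x/dtau^2 = -(Gamma_xxx*(15/8)^2 + 2*Gamma_xxy*(15/8)*(0) + Gamma_xyy*(0)^2) = -208905/20432
d^2y/dtau^2 = -(Gamma_yxx*(15/8)^2 + 2*Gamma_yxy*(15/8)*(0) + Gamma_yyy*(0)^2) = -11885/1277


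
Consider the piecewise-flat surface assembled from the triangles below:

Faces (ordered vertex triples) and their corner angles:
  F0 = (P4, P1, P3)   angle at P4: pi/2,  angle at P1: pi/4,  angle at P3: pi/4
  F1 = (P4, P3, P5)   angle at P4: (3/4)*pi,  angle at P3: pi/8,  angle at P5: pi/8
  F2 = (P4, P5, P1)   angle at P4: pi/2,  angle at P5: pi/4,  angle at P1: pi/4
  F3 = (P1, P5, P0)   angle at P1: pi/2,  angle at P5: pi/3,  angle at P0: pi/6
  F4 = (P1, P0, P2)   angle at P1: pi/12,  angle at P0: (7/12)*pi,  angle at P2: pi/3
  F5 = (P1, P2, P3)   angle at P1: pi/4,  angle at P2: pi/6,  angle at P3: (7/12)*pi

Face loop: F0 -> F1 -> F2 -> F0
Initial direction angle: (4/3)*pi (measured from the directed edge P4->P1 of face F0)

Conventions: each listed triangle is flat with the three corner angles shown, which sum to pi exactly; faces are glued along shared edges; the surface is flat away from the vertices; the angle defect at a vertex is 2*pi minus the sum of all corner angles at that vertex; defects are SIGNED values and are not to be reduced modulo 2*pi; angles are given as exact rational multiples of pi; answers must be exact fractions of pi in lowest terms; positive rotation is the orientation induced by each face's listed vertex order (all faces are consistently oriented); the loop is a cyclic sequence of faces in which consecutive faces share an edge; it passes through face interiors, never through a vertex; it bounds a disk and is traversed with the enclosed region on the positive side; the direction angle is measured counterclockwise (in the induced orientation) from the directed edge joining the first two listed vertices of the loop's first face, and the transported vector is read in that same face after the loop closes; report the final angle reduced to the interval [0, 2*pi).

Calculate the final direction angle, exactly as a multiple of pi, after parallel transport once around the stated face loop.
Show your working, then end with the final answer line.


enclosed vertex P4: corner angles sum to (7/4)*pi, defect = 2*pi - (7/4)*pi = pi/4
summing the enclosed defects onto the initial angle, mod 2*pi in the induced orientation:
final angle = (4/3)*pi + pi/4 = (19/12)*pi (mod 2*pi)

Answer: final direction angle = (19/12)*pi


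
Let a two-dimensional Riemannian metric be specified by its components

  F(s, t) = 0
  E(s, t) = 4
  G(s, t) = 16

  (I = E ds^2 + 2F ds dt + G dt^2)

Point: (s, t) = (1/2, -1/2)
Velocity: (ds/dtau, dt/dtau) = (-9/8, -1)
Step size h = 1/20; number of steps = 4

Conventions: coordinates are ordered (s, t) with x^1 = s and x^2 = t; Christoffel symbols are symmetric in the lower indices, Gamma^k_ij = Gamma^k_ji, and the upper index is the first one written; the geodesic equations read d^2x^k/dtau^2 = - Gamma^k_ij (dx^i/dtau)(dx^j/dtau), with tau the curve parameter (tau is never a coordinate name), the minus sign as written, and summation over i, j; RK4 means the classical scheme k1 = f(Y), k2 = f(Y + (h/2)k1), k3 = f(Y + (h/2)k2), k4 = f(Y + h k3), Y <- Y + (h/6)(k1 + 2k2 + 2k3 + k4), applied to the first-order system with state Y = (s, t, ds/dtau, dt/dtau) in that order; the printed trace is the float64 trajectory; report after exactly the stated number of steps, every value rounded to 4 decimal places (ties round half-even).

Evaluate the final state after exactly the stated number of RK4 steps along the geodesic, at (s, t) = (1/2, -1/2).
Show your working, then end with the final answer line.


f(Y) = (ds/dtau, dt/dtau, -Gamma^s_ij Y'^i Y'^j, -Gamma^t_ij Y'^i Y'^j) with the Gammas evaluated at the stage position; h = 0.050000; intermediate values shown to 6 dp
step 0: s = 0.5000, t = -0.5000, ds/dtau = -1.1250, dt/dtau = -1.0000
step 1:
  k1: at (s, t) = (0.500000, -0.500000), (ds/dtau, dt/dtau) = (-1.125000, -1.000000); Gamma_sss = 0.000000, Gamma_sst = 0.000000, Gamma_stt = 0.000000, Gamma_tss = 0.000000, Gamma_tst = 0.000000, Gamma_ttt = 0.000000; k1 = (-1.125000, -1.000000, 0.000000, 0.000000)
  k2: at (s, t) = (0.471875, -0.525000), (ds/dtau, dt/dtau) = (-1.125000, -1.000000); Gamma_sss = 0.000000, Gamma_sst = 0.000000, Gamma_stt = 0.000000, Gamma_tss = 0.000000, Gamma_tst = 0.000000, Gamma_ttt = 0.000000; k2 = (-1.125000, -1.000000, 0.000000, 0.000000)
  k3: at (s, t) = (0.471875, -0.525000), (ds/dtau, dt/dtau) = (-1.125000, -1.000000); Gamma_sss = 0.000000, Gamma_sst = 0.000000, Gamma_stt = 0.000000, Gamma_tss = 0.000000, Gamma_tst = 0.000000, Gamma_ttt = 0.000000; k3 = (-1.125000, -1.000000, 0.000000, 0.000000)
  k4: at (s, t) = (0.443750, -0.550000), (ds/dtau, dt/dtau) = (-1.125000, -1.000000); Gamma_sss = 0.000000, Gamma_sst = 0.000000, Gamma_stt = 0.000000, Gamma_tss = 0.000000, Gamma_tst = 0.000000, Gamma_ttt = 0.000000; k4 = (-1.125000, -1.000000, 0.000000, 0.000000)
  Y <- Y + (h/6)(k1 + 2k2 + 2k3 + k4): s = 0.4437, t = -0.5500, ds/dtau = -1.1250, dt/dtau = -1.0000
step 2:
  k1: at (s, t) = (0.443750, -0.550000), (ds/dtau, dt/dtau) = (-1.125000, -1.000000); Gamma_sss = 0.000000, Gamma_sst = 0.000000, Gamma_stt = 0.000000, Gamma_tss = 0.000000, Gamma_tst = 0.000000, Gamma_ttt = 0.000000; k1 = (-1.125000, -1.000000, 0.000000, 0.000000)
  k2: at (s, t) = (0.415625, -0.575000), (ds/dtau, dt/dtau) = (-1.125000, -1.000000); Gamma_sss = 0.000000, Gamma_sst = 0.000000, Gamma_stt = 0.000000, Gamma_tss = 0.000000, Gamma_tst = 0.000000, Gamma_ttt = 0.000000; k2 = (-1.125000, -1.000000, 0.000000, 0.000000)
  k3: at (s, t) = (0.415625, -0.575000), (ds/dtau, dt/dtau) = (-1.125000, -1.000000); Gamma_sss = 0.000000, Gamma_sst = 0.000000, Gamma_stt = 0.000000, Gamma_tss = 0.000000, Gamma_tst = 0.000000, Gamma_ttt = 0.000000; k3 = (-1.125000, -1.000000, 0.000000, 0.000000)
  k4: at (s, t) = (0.387500, -0.600000), (ds/dtau, dt/dtau) = (-1.125000, -1.000000); Gamma_sss = 0.000000, Gamma_sst = 0.000000, Gamma_stt = 0.000000, Gamma_tss = 0.000000, Gamma_tst = 0.000000, Gamma_ttt = 0.000000; k4 = (-1.125000, -1.000000, 0.000000, 0.000000)
  Y <- Y + (h/6)(k1 + 2k2 + 2k3 + k4): s = 0.3875, t = -0.6000, ds/dtau = -1.1250, dt/dtau = -1.0000
step 3:
  k1: at (s, t) = (0.387500, -0.600000), (ds/dtau, dt/dtau) = (-1.125000, -1.000000); Gamma_sss = 0.000000, Gamma_sst = 0.000000, Gamma_stt = 0.000000, Gamma_tss = 0.000000, Gamma_tst = 0.000000, Gamma_ttt = 0.000000; k1 = (-1.125000, -1.000000, 0.000000, 0.000000)
  k2: at (s, t) = (0.359375, -0.625000), (ds/dtau, dt/dtau) = (-1.125000, -1.000000); Gamma_sss = 0.000000, Gamma_sst = 0.000000, Gamma_stt = 0.000000, Gamma_tss = 0.000000, Gamma_tst = 0.000000, Gamma_ttt = 0.000000; k2 = (-1.125000, -1.000000, 0.000000, 0.000000)
  k3: at (s, t) = (0.359375, -0.625000), (ds/dtau, dt/dtau) = (-1.125000, -1.000000); Gamma_sss = 0.000000, Gamma_sst = 0.000000, Gamma_stt = 0.000000, Gamma_tss = 0.000000, Gamma_tst = 0.000000, Gamma_ttt = 0.000000; k3 = (-1.125000, -1.000000, 0.000000, 0.000000)
  k4: at (s, t) = (0.331250, -0.650000), (ds/dtau, dt/dtau) = (-1.125000, -1.000000); Gamma_sss = 0.000000, Gamma_sst = 0.000000, Gamma_stt = 0.000000, Gamma_tss = 0.000000, Gamma_tst = 0.000000, Gamma_ttt = 0.000000; k4 = (-1.125000, -1.000000, 0.000000, 0.000000)
  Y <- Y + (h/6)(k1 + 2k2 + 2k3 + k4): s = 0.3312, t = -0.6500, ds/dtau = -1.1250, dt/dtau = -1.0000
step 4:
  k1: at (s, t) = (0.331250, -0.650000), (ds/dtau, dt/dtau) = (-1.125000, -1.000000); Gamma_sss = 0.000000, Gamma_sst = 0.000000, Gamma_stt = 0.000000, Gamma_tss = 0.000000, Gamma_tst = 0.000000, Gamma_ttt = 0.000000; k1 = (-1.125000, -1.000000, 0.000000, 0.000000)
  k2: at (s, t) = (0.303125, -0.675000), (ds/dtau, dt/dtau) = (-1.125000, -1.000000); Gamma_sss = 0.000000, Gamma_sst = 0.000000, Gamma_stt = 0.000000, Gamma_tss = 0.000000, Gamma_tst = 0.000000, Gamma_ttt = 0.000000; k2 = (-1.125000, -1.000000, 0.000000, 0.000000)
  k3: at (s, t) = (0.303125, -0.675000), (ds/dtau, dt/dtau) = (-1.125000, -1.000000); Gamma_sss = 0.000000, Gamma_sst = 0.000000, Gamma_stt = 0.000000, Gamma_tss = 0.000000, Gamma_tst = 0.000000, Gamma_ttt = 0.000000; k3 = (-1.125000, -1.000000, 0.000000, 0.000000)
  k4: at (s, t) = (0.275000, -0.700000), (ds/dtau, dt/dtau) = (-1.125000, -1.000000); Gamma_sss = 0.000000, Gamma_sst = 0.000000, Gamma_stt = 0.000000, Gamma_tss = 0.000000, Gamma_tst = 0.000000, Gamma_ttt = 0.000000; k4 = (-1.125000, -1.000000, 0.000000, 0.000000)
  Y <- Y + (h/6)(k1 + 2k2 + 2k3 + k4): s = 0.2750, t = -0.7000, ds/dtau = -1.1250, dt/dtau = -1.0000

Answer: s = 0.2750, t = -0.7000, ds/dtau = -1.1250, dt/dtau = -1.0000


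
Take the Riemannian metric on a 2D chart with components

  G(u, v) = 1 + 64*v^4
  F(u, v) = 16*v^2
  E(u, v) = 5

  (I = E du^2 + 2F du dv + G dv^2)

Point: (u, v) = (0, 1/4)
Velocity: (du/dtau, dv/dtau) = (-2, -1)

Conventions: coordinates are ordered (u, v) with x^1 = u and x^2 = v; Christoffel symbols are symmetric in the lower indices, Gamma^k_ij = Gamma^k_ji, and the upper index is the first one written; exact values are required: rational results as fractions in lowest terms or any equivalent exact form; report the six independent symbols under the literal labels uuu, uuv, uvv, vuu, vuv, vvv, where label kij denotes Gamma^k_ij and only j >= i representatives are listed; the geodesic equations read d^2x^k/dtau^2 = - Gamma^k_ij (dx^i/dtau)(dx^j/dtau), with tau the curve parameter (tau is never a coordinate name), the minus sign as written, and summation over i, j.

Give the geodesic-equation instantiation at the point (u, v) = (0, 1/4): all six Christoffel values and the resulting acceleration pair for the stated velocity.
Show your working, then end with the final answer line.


E = 5, F = 1, G = 5/4 at the point
E_u = 0, E_v = 0, F_u = 0, F_v = 8, G_u = 0, G_v = 4
EG - F^2 = 21/4;  g^inv = (4/21) * [[5/4, -1], [-1, 5]]
first-kind symbols [ij,l] = (1/2)(d_i g_jl + d_j g_il - d_l g_ij): [uu,u] = E_u/2 = 0, [uu,v] = F_u - E_v/2 = 0, [uv,u] = E_v/2 = 0, [uv,v] = G_u/2 = 0, [vv,u] = F_v - G_u/2 = 8, [vv,v] = G_v/2 = 2
Gamma^u_ij = (G*[ij,u] - F*[ij,v])/(EG - F^2), Gamma^v_ij = (E*[ij,v] - F*[ij,u])/(EG - F^2)
Gamma_uuu = 0, Gamma_uuv = 0, Gamma_uvv = 32/21, Gamma_vuu = 0, Gamma_vuv = 0, Gamma_vvv = 8/21
d^2u/dtau^2 = -(Gamma_uuu*(-2)^2 + 2*Gamma_uuv*(-2)*(-1) + Gamma_uvv*(-1)^2) = -32/21
d^2v/dtau^2 = -(Gamma_vuu*(-2)^2 + 2*Gamma_vuv*(-2)*(-1) + Gamma_vvv*(-1)^2) = -8/21

Answer: Gamma_uuu = 0, Gamma_uuv = 0, Gamma_uvv = 32/21, Gamma_vuu = 0, Gamma_vuv = 0, Gamma_vvv = 8/21; accelerations (d^2u/dtau^2, d^2v/dtau^2) = (-32/21, -8/21)
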